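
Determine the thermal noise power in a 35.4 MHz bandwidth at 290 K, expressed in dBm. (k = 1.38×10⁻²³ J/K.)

−98.5 dBm

P_n = kTB = 1.38×10⁻²³ × 290 × 3.54×10⁷ = 1.42×10⁻¹³ W
In dBm: 10 log₁₀(1.42×10⁻¹³ / 10⁻³) = −98.5 dBm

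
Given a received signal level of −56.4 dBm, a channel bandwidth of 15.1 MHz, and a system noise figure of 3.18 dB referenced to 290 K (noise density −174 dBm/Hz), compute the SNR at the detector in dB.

Noise floor: N = −174 + 10 log₁₀(B) + NF
10 log₁₀(1.51×10⁷) = 71.79 dB
N = −174 + 71.79 + 3.18 = −99.03 dBm
SNR = P_sig − N = −56.4 − (−99.03) = 42.63 dB → 42.6 dB

42.6 dB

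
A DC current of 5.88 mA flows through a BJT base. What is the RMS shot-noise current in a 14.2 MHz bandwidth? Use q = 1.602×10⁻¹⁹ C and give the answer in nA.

164 nA

I_n = √(2qI·B)
2qI·B = 2 × 1.602×10⁻¹⁹ × 5.88×10⁻³ × 1.42×10⁷ = 2.68×10⁻¹⁴ A²
I_n = √(2.68×10⁻¹⁴) = 1.64×10⁻⁷ A = 164 nA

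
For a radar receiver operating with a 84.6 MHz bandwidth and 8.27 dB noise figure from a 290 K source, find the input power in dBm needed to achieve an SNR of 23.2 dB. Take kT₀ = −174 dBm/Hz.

−63.3 dBm

Sensitivity = −174 + 10 log₁₀(B) + NF + SNR_min
= −174 + 79.27 + 8.27 + 23.2
= −63.26 dBm → −63.3 dBm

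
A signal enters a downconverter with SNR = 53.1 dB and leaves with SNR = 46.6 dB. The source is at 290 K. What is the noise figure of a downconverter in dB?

6.5 dB

NF (dB) = SNR_in(dB) − SNR_out(dB) when the source is at T₀
NF = 53.1 − 46.6 = 6.5 dB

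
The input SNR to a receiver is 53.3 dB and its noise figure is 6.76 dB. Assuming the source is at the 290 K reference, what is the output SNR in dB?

46.54 dB

By definition F = SNR_in/SNR_out, so in dB: SNR_out = SNR_in − NF
SNR_out = 53.3 − 6.76 = 46.54 dB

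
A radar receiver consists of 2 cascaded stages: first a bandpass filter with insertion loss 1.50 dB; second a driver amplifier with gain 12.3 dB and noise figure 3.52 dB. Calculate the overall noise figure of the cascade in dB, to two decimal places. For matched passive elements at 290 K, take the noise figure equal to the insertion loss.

Convert to linear (a loss of L dB is a gain of −L dB): F_i = 10^(NF_i/10), G_i = 10^(G_i,dB/10)
  Stage 1: F_1 = 10^(1.50/10) = 1.413, G_1 = 10^(−1.50/10) = 0.7079
  Stage 2: F_2 = 10^(3.52/10) = 2.249, G_2 = 10^(12.3/10) = 16.98
Friis cascade:
  F = 1.413 + (2.249 − 1)/0.7079 = 3.177
NF = 10 log₁₀(3.177) = 5.02 dB

5.02 dB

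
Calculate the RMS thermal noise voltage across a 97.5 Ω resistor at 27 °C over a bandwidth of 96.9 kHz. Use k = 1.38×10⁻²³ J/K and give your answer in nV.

396 nV

T = 27 °C + 273.15 = 300.15 K
V_n = √(4kTRB)
4kTRB = 4 × 1.38×10⁻²³ × 300.15 × 9.75×10¹ × 9.69×10⁴ = 1.57×10⁻¹³ V²
V_n = √(1.57×10⁻¹³) = 3.96×10⁻⁷ V = 396 nV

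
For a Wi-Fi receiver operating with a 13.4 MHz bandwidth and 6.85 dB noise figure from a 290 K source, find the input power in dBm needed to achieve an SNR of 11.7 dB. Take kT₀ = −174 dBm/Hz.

Sensitivity = −174 + 10 log₁₀(B) + NF + SNR_min
= −174 + 71.27 + 6.85 + 11.7
= −84.18 dBm → −84.2 dBm

−84.2 dBm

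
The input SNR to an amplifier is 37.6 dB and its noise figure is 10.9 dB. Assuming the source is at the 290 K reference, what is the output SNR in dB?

26.7 dB

By definition F = SNR_in/SNR_out, so in dB: SNR_out = SNR_in − NF
SNR_out = 37.6 − 10.9 = 26.7 dB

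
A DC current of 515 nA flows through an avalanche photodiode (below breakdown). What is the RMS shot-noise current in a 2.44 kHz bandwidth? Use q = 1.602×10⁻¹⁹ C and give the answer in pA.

I_n = √(2qI·B)
2qI·B = 2 × 1.602×10⁻¹⁹ × 5.15×10⁻⁷ × 2.44×10³ = 4.03×10⁻²² A²
I_n = √(4.03×10⁻²²) = 2.01×10⁻¹¹ A = 20.1 pA

20.1 pA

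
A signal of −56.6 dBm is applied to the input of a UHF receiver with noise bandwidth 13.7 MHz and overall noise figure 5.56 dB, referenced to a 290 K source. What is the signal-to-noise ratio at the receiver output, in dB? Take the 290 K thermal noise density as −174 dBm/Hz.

40.5 dB

Noise floor: N = −174 + 10 log₁₀(B) + NF
10 log₁₀(1.37×10⁷) = 71.37 dB
N = −174 + 71.37 + 5.56 = −97.07 dBm
SNR = P_sig − N = −56.6 − (−97.07) = 40.47 dB → 40.5 dB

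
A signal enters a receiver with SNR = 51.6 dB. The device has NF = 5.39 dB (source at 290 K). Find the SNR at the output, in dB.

46.21 dB

By definition F = SNR_in/SNR_out, so in dB: SNR_out = SNR_in − NF
SNR_out = 51.6 − 5.39 = 46.21 dB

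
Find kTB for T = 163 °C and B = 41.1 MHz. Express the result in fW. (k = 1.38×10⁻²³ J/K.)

247 fW

T = 163 °C + 273.15 = 436.15 K
P_n = kTB = 1.38×10⁻²³ × 436.15 × 4.11×10⁷ = 2.47×10⁻¹³ W = 247 fW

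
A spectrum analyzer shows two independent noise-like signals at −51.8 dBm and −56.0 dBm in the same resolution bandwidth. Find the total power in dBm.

−50.4 dBm

Convert to linear, add, convert back:
P₁ = 6.61×10⁻⁹ W, P₂ = 2.51×10⁻⁹ W
P_tot = 9.12×10⁻⁹ W → 10 log₁₀(P_tot / 10⁻³) = −50.4 dBm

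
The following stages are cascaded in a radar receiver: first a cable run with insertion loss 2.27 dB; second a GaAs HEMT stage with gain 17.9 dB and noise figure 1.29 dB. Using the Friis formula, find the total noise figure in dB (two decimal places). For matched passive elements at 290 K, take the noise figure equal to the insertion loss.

Convert to linear (a loss of L dB is a gain of −L dB): F_i = 10^(NF_i/10), G_i = 10^(G_i,dB/10)
  Stage 1: F_1 = 10^(2.27/10) = 1.687, G_1 = 10^(−2.27/10) = 0.5929
  Stage 2: F_2 = 10^(1.29/10) = 1.346, G_2 = 10^(17.9/10) = 61.66
Friis cascade:
  F = 1.687 + (1.346 − 1)/0.5929 = 2.270
NF = 10 log₁₀(2.270) = 3.56 dB

3.56 dB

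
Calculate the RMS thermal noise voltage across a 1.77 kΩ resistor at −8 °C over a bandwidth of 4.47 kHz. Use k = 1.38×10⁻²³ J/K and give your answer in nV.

340 nV

T = −8 °C + 273.15 = 265.15 K
V_n = √(4kTRB)
4kTRB = 4 × 1.38×10⁻²³ × 265.15 × 1.77×10³ × 4.47×10³ = 1.16×10⁻¹³ V²
V_n = √(1.16×10⁻¹³) = 3.40×10⁻⁷ V = 340 nV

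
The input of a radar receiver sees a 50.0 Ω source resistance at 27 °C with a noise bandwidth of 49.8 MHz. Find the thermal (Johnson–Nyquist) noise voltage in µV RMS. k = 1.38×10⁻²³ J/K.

6.42 µV

T = 27 °C + 273.15 = 300.15 K
V_n = √(4kTRB)
4kTRB = 4 × 1.38×10⁻²³ × 300.15 × 5.00×10¹ × 4.98×10⁷ = 4.13×10⁻¹¹ V²
V_n = √(4.13×10⁻¹¹) = 6.42×10⁻⁶ V = 6.42 µV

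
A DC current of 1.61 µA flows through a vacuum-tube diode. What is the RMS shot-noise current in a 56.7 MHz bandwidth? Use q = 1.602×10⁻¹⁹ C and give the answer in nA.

5.41 nA

I_n = √(2qI·B)
2qI·B = 2 × 1.602×10⁻¹⁹ × 1.61×10⁻⁶ × 5.67×10⁷ = 2.92×10⁻¹⁷ A²
I_n = √(2.92×10⁻¹⁷) = 5.41×10⁻⁹ A = 5.41 nA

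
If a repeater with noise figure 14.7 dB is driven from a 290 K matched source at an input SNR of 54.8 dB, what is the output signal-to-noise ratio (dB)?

By definition F = SNR_in/SNR_out, so in dB: SNR_out = SNR_in − NF
SNR_out = 54.8 − 14.7 = 40.1 dB

40.1 dB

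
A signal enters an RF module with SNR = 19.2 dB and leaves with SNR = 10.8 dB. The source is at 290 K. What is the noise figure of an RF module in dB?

8.4 dB

NF (dB) = SNR_in(dB) − SNR_out(dB) when the source is at T₀
NF = 19.2 − 10.8 = 8.4 dB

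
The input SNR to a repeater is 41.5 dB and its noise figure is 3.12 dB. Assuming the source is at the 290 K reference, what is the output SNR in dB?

38.38 dB

By definition F = SNR_in/SNR_out, so in dB: SNR_out = SNR_in − NF
SNR_out = 41.5 − 3.12 = 38.38 dB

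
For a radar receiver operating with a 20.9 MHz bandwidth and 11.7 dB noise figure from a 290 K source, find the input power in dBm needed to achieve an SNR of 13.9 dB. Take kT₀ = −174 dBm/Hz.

Sensitivity = −174 + 10 log₁₀(B) + NF + SNR_min
= −174 + 73.2 + 11.7 + 13.9
= −75.2 dBm → −75.2 dBm

−75.2 dBm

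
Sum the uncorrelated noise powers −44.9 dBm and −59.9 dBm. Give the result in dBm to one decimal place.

Convert to linear, add, convert back:
P₁ = 3.24×10⁻⁸ W, P₂ = 1.02×10⁻⁹ W
P_tot = 3.34×10⁻⁸ W → 10 log₁₀(P_tot / 10⁻³) = −44.8 dBm

−44.8 dBm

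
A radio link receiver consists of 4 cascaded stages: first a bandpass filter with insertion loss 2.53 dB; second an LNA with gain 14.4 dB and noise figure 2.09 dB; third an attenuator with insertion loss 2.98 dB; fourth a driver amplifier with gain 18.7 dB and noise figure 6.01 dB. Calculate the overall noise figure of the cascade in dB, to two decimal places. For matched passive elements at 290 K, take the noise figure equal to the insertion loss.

Convert to linear (a loss of L dB is a gain of −L dB): F_i = 10^(NF_i/10), G_i = 10^(G_i,dB/10)
  Stage 1: F_1 = 10^(2.53/10) = 1.791, G_1 = 10^(−2.53/10) = 0.5585
  Stage 2: F_2 = 10^(2.09/10) = 1.618, G_2 = 10^(14.4/10) = 27.54
  Stage 3: F_3 = 10^(2.98/10) = 1.986, G_3 = 10^(−2.98/10) = 0.5035
  Stage 4: F_4 = 10^(6.01/10) = 3.990, G_4 = 10^(18.7/10) = 74.13
Friis cascade:
  F = 1.791 + (1.618 − 1)/0.5585 + (1.986 − 1)/15.38 + (3.990 − 1)/7.745 = 3.348
NF = 10 log₁₀(3.348) = 5.25 dB

5.25 dB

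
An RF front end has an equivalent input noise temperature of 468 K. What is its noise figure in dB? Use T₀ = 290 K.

F = 1 + T_e/T₀ = 1 + 468/290 = 2.61379
NF = 10 log₁₀(2.61379) = 4.17 dB

4.17 dB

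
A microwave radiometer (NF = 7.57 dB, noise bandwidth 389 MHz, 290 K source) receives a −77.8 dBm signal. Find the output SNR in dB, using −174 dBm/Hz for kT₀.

2.7 dB

Noise floor: N = −174 + 10 log₁₀(B) + NF
10 log₁₀(3.89×10⁸) = 85.9 dB
N = −174 + 85.9 + 7.57 = −80.53 dBm
SNR = P_sig − N = −77.8 − (−80.53) = 2.73 dB → 2.7 dB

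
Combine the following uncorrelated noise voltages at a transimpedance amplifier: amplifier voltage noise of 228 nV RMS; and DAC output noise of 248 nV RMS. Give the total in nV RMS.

337 nV

Uncorrelated sources add in power (mean-square): V_tot = √(ΣV_i²)
V_tot = √[(2.28×10⁻⁷)² + (2.48×10⁻⁷)²] = 3.37×10⁻⁷ V = 337 nV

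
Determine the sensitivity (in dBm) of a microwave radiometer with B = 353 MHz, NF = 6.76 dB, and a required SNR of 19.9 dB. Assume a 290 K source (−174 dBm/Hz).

Sensitivity = −174 + 10 log₁₀(B) + NF + SNR_min
= −174 + 85.48 + 6.76 + 19.9
= −61.86 dBm → −61.9 dBm

−61.9 dBm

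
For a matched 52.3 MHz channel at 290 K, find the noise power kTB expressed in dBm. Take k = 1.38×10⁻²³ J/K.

P_n = kTB = 1.38×10⁻²³ × 290 × 5.23×10⁷ = 2.09×10⁻¹³ W
In dBm: 10 log₁₀(2.09×10⁻¹³ / 10⁻³) = −96.8 dBm

−96.8 dBm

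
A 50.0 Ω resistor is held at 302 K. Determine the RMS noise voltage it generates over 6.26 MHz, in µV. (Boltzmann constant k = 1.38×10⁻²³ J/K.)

V_n = √(4kTRB)
4kTRB = 4 × 1.38×10⁻²³ × 302 × 5.00×10¹ × 6.26×10⁶ = 5.22×10⁻¹² V²
V_n = √(5.22×10⁻¹²) = 2.28×10⁻⁶ V = 2.28 µV

2.28 µV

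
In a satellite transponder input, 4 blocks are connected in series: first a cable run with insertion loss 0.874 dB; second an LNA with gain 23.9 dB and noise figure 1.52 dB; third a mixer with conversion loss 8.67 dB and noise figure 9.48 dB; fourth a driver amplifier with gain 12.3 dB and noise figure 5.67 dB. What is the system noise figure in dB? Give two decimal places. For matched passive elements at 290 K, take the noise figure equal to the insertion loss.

2.73 dB

Convert to linear (a loss of L dB is a gain of −L dB): F_i = 10^(NF_i/10), G_i = 10^(G_i,dB/10)
  Stage 1: F_1 = 10^(0.874/10) = 1.223, G_1 = 10^(−0.874/10) = 0.8177
  Stage 2: F_2 = 10^(1.52/10) = 1.419, G_2 = 10^(23.9/10) = 245.5
  Stage 3: F_3 = 10^(9.48/10) = 8.872, G_3 = 10^(−8.67/10) = 0.1358
  Stage 4: F_4 = 10^(5.67/10) = 3.690, G_4 = 10^(12.3/10) = 16.98
Friis cascade:
  F = 1.223 + (1.419 − 1)/0.8177 + (8.872 − 1)/200.7 + (3.690 − 1)/27.26 = 1.873
NF = 10 log₁₀(1.873) = 2.73 dB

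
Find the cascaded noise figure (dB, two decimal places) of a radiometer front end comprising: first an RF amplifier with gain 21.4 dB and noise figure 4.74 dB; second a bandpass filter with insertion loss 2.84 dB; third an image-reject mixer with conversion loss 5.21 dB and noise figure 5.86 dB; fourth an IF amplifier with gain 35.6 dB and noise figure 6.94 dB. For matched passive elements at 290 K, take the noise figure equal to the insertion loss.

5.06 dB

Convert to linear (a loss of L dB is a gain of −L dB): F_i = 10^(NF_i/10), G_i = 10^(G_i,dB/10)
  Stage 1: F_1 = 10^(4.74/10) = 2.979, G_1 = 10^(21.4/10) = 138.0
  Stage 2: F_2 = 10^(2.84/10) = 1.923, G_2 = 10^(−2.84/10) = 0.5200
  Stage 3: F_3 = 10^(5.86/10) = 3.855, G_3 = 10^(−5.21/10) = 0.3013
  Stage 4: F_4 = 10^(6.94/10) = 4.943, G_4 = 10^(35.6/10) = 3631
Friis cascade:
  F = 2.979 + (1.923 − 1)/138.0 + (3.855 − 1)/71.78 + (4.943 − 1)/21.63 = 3.207
NF = 10 log₁₀(3.207) = 5.06 dB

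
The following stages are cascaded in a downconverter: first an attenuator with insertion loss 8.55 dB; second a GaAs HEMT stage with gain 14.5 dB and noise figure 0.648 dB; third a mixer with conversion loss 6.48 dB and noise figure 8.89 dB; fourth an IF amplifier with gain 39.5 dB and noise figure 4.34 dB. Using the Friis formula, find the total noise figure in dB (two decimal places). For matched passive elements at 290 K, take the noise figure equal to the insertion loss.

10.78 dB

Convert to linear (a loss of L dB is a gain of −L dB): F_i = 10^(NF_i/10), G_i = 10^(G_i,dB/10)
  Stage 1: F_1 = 10^(8.55/10) = 7.161, G_1 = 10^(−8.55/10) = 0.1396
  Stage 2: F_2 = 10^(0.648/10) = 1.161, G_2 = 10^(14.5/10) = 28.18
  Stage 3: F_3 = 10^(8.89/10) = 7.745, G_3 = 10^(−6.48/10) = 0.2249
  Stage 4: F_4 = 10^(4.34/10) = 2.716, G_4 = 10^(39.5/10) = 8913
Friis cascade:
  F = 7.161 + (1.161 − 1)/0.1396 + (7.745 − 1)/3.936 + (2.716 − 1)/0.8851 = 11.97
NF = 10 log₁₀(11.97) = 10.78 dB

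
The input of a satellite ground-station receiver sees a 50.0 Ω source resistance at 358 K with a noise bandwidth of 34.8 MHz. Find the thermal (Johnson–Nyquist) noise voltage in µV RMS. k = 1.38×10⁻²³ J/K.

5.86 µV

V_n = √(4kTRB)
4kTRB = 4 × 1.38×10⁻²³ × 358 × 5.00×10¹ × 3.48×10⁷ = 3.44×10⁻¹¹ V²
V_n = √(3.44×10⁻¹¹) = 5.86×10⁻⁶ V = 5.86 µV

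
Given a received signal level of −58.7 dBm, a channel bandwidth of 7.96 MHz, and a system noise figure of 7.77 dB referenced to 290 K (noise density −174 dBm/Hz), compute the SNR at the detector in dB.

Noise floor: N = −174 + 10 log₁₀(B) + NF
10 log₁₀(7.96×10⁶) = 69.01 dB
N = −174 + 69.01 + 7.77 = −97.22 dBm
SNR = P_sig − N = −58.7 − (−97.22) = 38.52 dB → 38.5 dB

38.5 dB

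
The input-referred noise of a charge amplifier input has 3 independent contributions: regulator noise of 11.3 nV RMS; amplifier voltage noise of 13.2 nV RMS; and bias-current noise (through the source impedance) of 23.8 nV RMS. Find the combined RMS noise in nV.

29.5 nV

Uncorrelated sources add in power (mean-square): V_tot = √(ΣV_i²)
V_tot = √[(1.13×10⁻⁸)² + (1.32×10⁻⁸)² + (2.38×10⁻⁸)²] = 2.95×10⁻⁸ V = 29.5 nV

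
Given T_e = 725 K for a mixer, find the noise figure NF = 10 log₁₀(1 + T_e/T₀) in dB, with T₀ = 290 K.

5.44 dB

F = 1 + T_e/T₀ = 1 + 725/290 = 3.5
NF = 10 log₁₀(3.5) = 5.44 dB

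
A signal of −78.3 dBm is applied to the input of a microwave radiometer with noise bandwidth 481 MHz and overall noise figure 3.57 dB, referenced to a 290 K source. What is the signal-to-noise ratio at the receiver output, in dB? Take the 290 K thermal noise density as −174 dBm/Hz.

Noise floor: N = −174 + 10 log₁₀(B) + NF
10 log₁₀(4.81×10⁸) = 86.82 dB
N = −174 + 86.82 + 3.57 = −83.61 dBm
SNR = P_sig − N = −78.3 − (−83.61) = 5.31 dB → 5.3 dB

5.3 dB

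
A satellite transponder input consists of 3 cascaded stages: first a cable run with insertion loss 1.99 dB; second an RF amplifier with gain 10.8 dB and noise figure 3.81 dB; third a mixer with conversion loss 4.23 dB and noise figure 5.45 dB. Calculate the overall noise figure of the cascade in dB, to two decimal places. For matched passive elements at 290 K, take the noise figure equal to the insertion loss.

Convert to linear (a loss of L dB is a gain of −L dB): F_i = 10^(NF_i/10), G_i = 10^(G_i,dB/10)
  Stage 1: F_1 = 10^(1.99/10) = 1.581, G_1 = 10^(−1.99/10) = 0.6324
  Stage 2: F_2 = 10^(3.81/10) = 2.404, G_2 = 10^(10.8/10) = 12.02
  Stage 3: F_3 = 10^(5.45/10) = 3.508, G_3 = 10^(−4.23/10) = 0.3776
Friis cascade:
  F = 1.581 + (2.404 − 1)/0.6324 + (3.508 − 1)/7.603 = 4.132
NF = 10 log₁₀(4.132) = 6.16 dB

6.16 dB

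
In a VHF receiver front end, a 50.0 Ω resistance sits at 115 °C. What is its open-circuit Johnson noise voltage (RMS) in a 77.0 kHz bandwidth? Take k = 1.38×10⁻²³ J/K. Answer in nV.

T = 115 °C + 273.15 = 388.15 K
V_n = √(4kTRB)
4kTRB = 4 × 1.38×10⁻²³ × 388.15 × 5.00×10¹ × 7.70×10⁴ = 8.25×10⁻¹⁴ V²
V_n = √(8.25×10⁻¹⁴) = 2.87×10⁻⁷ V = 287 nV

287 nV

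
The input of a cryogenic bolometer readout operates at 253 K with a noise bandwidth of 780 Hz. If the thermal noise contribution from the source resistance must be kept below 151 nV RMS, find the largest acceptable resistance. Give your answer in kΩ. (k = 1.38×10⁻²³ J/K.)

Johnson–Nyquist: V_n = √(4kTRB) ⇒ R = V_n² / (4kTB)
4kTB = 4 × 1.38×10⁻²³ × 253 × 7.80×10² = 1.09×10⁻¹⁷
R = (1.51×10⁻⁷)² / 1.09×10⁻¹⁷ = 2.09×10³ Ω = 2.09 kΩ

2.09 kΩ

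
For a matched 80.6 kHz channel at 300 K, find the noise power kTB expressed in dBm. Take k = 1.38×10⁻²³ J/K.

−124.8 dBm

P_n = kTB = 1.38×10⁻²³ × 300 × 8.06×10⁴ = 3.34×10⁻¹⁶ W
In dBm: 10 log₁₀(3.34×10⁻¹⁶ / 10⁻³) = −124.8 dBm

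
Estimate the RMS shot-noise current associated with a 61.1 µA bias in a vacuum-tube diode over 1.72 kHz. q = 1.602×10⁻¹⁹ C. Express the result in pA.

183 pA

I_n = √(2qI·B)
2qI·B = 2 × 1.602×10⁻¹⁹ × 6.11×10⁻⁵ × 1.72×10³ = 3.37×10⁻²⁰ A²
I_n = √(3.37×10⁻²⁰) = 1.83×10⁻¹⁰ A = 183 pA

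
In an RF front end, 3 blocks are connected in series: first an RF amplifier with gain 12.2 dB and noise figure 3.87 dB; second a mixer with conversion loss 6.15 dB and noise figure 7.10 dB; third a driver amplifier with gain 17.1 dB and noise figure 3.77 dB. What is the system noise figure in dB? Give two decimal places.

4.81 dB

Convert to linear (a loss of L dB is a gain of −L dB): F_i = 10^(NF_i/10), G_i = 10^(G_i,dB/10)
  Stage 1: F_1 = 10^(3.87/10) = 2.438, G_1 = 10^(12.2/10) = 16.60
  Stage 2: F_2 = 10^(7.10/10) = 5.129, G_2 = 10^(−6.15/10) = 0.2427
  Stage 3: F_3 = 10^(3.77/10) = 2.382, G_3 = 10^(17.1/10) = 51.29
Friis cascade:
  F = 2.438 + (5.129 − 1)/16.60 + (2.382 − 1)/4.027 = 3.030
NF = 10 log₁₀(3.030) = 4.81 dB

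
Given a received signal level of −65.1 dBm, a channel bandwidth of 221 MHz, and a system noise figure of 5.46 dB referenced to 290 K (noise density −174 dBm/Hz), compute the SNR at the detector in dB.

20.0 dB

Noise floor: N = −174 + 10 log₁₀(B) + NF
10 log₁₀(2.21×10⁸) = 83.44 dB
N = −174 + 83.44 + 5.46 = −85.10 dBm
SNR = P_sig − N = −65.1 − (−85.10) = 20.00 dB → 20.0 dB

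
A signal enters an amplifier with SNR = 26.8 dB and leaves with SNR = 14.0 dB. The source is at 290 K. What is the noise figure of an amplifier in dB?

NF (dB) = SNR_in(dB) − SNR_out(dB) when the source is at T₀
NF = 26.8 − 14.0 = 12.8 dB

12.8 dB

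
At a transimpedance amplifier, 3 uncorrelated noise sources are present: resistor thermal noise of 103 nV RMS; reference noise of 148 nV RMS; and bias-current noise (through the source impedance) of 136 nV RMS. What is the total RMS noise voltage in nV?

Uncorrelated sources add in power (mean-square): V_tot = √(ΣV_i²)
V_tot = √[(1.03×10⁻⁷)² + (1.48×10⁻⁷)² + (1.36×10⁻⁷)²] = 2.26×10⁻⁷ V = 226 nV

226 nV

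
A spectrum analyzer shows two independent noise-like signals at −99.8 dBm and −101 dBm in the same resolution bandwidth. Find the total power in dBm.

Convert to linear, add, convert back:
P₁ = 1.05×10⁻¹³ W, P₂ = 7.94×10⁻¹⁴ W
P_tot = 1.84×10⁻¹³ W → 10 log₁₀(P_tot / 10⁻³) = −97.3 dBm

−97.3 dBm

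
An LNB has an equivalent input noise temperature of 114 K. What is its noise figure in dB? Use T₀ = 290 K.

1.44 dB

F = 1 + T_e/T₀ = 1 + 114/290 = 1.3931
NF = 10 log₁₀(1.3931) = 1.44 dB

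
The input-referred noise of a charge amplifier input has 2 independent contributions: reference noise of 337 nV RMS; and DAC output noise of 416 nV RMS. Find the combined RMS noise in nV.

535 nV

Uncorrelated sources add in power (mean-square): V_tot = √(ΣV_i²)
V_tot = √[(3.37×10⁻⁷)² + (4.16×10⁻⁷)²] = 5.35×10⁻⁷ V = 535 nV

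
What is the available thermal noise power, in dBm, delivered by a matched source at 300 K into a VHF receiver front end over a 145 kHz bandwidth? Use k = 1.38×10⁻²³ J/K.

P_n = kTB = 1.38×10⁻²³ × 300 × 1.45×10⁵ = 6.00×10⁻¹⁶ W
In dBm: 10 log₁₀(6.00×10⁻¹⁶ / 10⁻³) = −122.2 dBm

−122.2 dBm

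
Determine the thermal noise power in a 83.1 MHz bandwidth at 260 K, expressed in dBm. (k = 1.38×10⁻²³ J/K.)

P_n = kTB = 1.38×10⁻²³ × 260 × 8.31×10⁷ = 2.98×10⁻¹³ W
In dBm: 10 log₁₀(2.98×10⁻¹³ / 10⁻³) = −95.3 dBm

−95.3 dBm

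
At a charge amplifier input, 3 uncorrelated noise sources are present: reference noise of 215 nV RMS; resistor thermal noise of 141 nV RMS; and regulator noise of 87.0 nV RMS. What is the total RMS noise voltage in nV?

Uncorrelated sources add in power (mean-square): V_tot = √(ΣV_i²)
V_tot = √[(2.15×10⁻⁷)² + (1.41×10⁻⁷)² + (8.70×10⁻⁸)²] = 2.71×10⁻⁷ V = 271 nV

271 nV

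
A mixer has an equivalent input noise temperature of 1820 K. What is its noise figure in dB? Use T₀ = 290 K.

F = 1 + T_e/T₀ = 1 + 1820/290 = 7.27586
NF = 10 log₁₀(7.27586) = 8.62 dB

8.62 dB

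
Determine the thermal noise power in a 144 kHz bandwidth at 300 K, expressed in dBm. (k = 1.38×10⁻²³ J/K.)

P_n = kTB = 1.38×10⁻²³ × 300 × 1.44×10⁵ = 5.96×10⁻¹⁶ W
In dBm: 10 log₁₀(5.96×10⁻¹⁶ / 10⁻³) = −122.2 dBm

−122.2 dBm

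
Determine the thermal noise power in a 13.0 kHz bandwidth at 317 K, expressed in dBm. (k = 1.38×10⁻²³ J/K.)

P_n = kTB = 1.38×10⁻²³ × 317 × 1.30×10⁴ = 5.69×10⁻¹⁷ W
In dBm: 10 log₁₀(5.69×10⁻¹⁷ / 10⁻³) = −132.5 dBm

−132.5 dBm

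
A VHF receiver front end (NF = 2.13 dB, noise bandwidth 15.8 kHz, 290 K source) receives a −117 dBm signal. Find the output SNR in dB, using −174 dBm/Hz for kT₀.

12.9 dB

Noise floor: N = −174 + 10 log₁₀(B) + NF
10 log₁₀(1.58×10⁴) = 41.99 dB
N = −174 + 41.99 + 2.13 = −129.88 dBm
SNR = P_sig − N = −117 − (−129.88) = 12.88 dB → 12.9 dB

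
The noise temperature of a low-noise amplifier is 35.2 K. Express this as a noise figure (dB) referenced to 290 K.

0.498 dB

F = 1 + T_e/T₀ = 1 + 35.2/290 = 1.12138
NF = 10 log₁₀(1.12138) = 0.498 dB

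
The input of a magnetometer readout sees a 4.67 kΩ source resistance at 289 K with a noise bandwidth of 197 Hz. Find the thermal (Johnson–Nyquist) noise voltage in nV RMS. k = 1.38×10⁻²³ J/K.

V_n = √(4kTRB)
4kTRB = 4 × 1.38×10⁻²³ × 289 × 4.67×10³ × 1.97×10² = 1.47×10⁻¹⁴ V²
V_n = √(1.47×10⁻¹⁴) = 1.21×10⁻⁷ V = 121 nV

121 nV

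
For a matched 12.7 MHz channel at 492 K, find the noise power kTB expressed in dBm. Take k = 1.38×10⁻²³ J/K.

P_n = kTB = 1.38×10⁻²³ × 492 × 1.27×10⁷ = 8.62×10⁻¹⁴ W
In dBm: 10 log₁₀(8.62×10⁻¹⁴ / 10⁻³) = −100.6 dBm

−100.6 dBm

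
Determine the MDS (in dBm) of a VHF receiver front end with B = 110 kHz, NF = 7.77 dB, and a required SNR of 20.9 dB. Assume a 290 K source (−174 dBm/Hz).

−94.9 dBm

Sensitivity = −174 + 10 log₁₀(B) + NF + SNR_min
= −174 + 50.41 + 7.77 + 20.9
= −94.92 dBm → −94.9 dBm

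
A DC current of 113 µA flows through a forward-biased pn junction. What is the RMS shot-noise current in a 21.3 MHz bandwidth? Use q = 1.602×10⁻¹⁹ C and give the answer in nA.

I_n = √(2qI·B)
2qI·B = 2 × 1.602×10⁻¹⁹ × 1.13×10⁻⁴ × 2.13×10⁷ = 7.71×10⁻¹⁶ A²
I_n = √(7.71×10⁻¹⁶) = 2.78×10⁻⁸ A = 27.8 nA

27.8 nA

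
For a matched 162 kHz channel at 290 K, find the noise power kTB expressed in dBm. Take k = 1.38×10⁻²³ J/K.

P_n = kTB = 1.38×10⁻²³ × 290 × 1.62×10⁵ = 6.48×10⁻¹⁶ W
In dBm: 10 log₁₀(6.48×10⁻¹⁶ / 10⁻³) = −121.9 dBm

−121.9 dBm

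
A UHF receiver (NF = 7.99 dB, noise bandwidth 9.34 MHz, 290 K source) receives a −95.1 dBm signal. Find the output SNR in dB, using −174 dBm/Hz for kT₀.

Noise floor: N = −174 + 10 log₁₀(B) + NF
10 log₁₀(9.34×10⁶) = 69.7 dB
N = −174 + 69.7 + 7.99 = −96.31 dBm
SNR = P_sig − N = −95.1 − (−96.31) = 1.21 dB → 1.2 dB

1.2 dB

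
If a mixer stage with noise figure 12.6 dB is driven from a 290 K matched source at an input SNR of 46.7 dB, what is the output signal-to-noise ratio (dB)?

34.1 dB

By definition F = SNR_in/SNR_out, so in dB: SNR_out = SNR_in − NF
SNR_out = 46.7 − 12.6 = 34.1 dB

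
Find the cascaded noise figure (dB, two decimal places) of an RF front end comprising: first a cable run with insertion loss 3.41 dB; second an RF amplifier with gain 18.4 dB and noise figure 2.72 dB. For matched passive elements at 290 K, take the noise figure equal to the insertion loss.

Convert to linear (a loss of L dB is a gain of −L dB): F_i = 10^(NF_i/10), G_i = 10^(G_i,dB/10)
  Stage 1: F_1 = 10^(3.41/10) = 2.193, G_1 = 10^(−3.41/10) = 0.4560
  Stage 2: F_2 = 10^(2.72/10) = 1.871, G_2 = 10^(18.4/10) = 69.18
Friis cascade:
  F = 2.193 + (1.871 − 1)/0.4560 = 4.102
NF = 10 log₁₀(4.102) = 6.13 dB

6.13 dB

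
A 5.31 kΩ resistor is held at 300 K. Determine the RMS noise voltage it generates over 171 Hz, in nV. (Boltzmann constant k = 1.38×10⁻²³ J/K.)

V_n = √(4kTRB)
4kTRB = 4 × 1.38×10⁻²³ × 300 × 5.31×10³ × 1.71×10² = 1.50×10⁻¹⁴ V²
V_n = √(1.50×10⁻¹⁴) = 1.23×10⁻⁷ V = 123 nV

123 nV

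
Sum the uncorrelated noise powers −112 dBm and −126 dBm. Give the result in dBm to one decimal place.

−111.8 dBm

Convert to linear, add, convert back:
P₁ = 6.31×10⁻¹⁵ W, P₂ = 2.51×10⁻¹⁶ W
P_tot = 6.56×10⁻¹⁵ W → 10 log₁₀(P_tot / 10⁻³) = −111.8 dBm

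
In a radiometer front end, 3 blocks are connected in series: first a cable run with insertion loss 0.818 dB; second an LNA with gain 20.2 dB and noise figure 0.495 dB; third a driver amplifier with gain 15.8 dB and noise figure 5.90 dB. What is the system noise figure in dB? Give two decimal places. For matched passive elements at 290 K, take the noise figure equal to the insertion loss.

1.42 dB

Convert to linear (a loss of L dB is a gain of −L dB): F_i = 10^(NF_i/10), G_i = 10^(G_i,dB/10)
  Stage 1: F_1 = 10^(0.818/10) = 1.207, G_1 = 10^(−0.818/10) = 0.8283
  Stage 2: F_2 = 10^(0.495/10) = 1.121, G_2 = 10^(20.2/10) = 104.7
  Stage 3: F_3 = 10^(5.90/10) = 3.890, G_3 = 10^(15.8/10) = 38.02
Friis cascade:
  F = 1.207 + (1.121 − 1)/0.8283 + (3.890 − 1)/86.74 = 1.386
NF = 10 log₁₀(1.386) = 1.42 dB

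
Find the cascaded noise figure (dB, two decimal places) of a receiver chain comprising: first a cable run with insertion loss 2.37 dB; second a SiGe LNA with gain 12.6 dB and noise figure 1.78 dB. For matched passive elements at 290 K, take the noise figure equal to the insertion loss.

Convert to linear (a loss of L dB is a gain of −L dB): F_i = 10^(NF_i/10), G_i = 10^(G_i,dB/10)
  Stage 1: F_1 = 10^(2.37/10) = 1.726, G_1 = 10^(−2.37/10) = 0.5794
  Stage 2: F_2 = 10^(1.78/10) = 1.507, G_2 = 10^(12.6/10) = 18.20
Friis cascade:
  F = 1.726 + (1.507 − 1)/0.5794 = 2.600
NF = 10 log₁₀(2.600) = 4.15 dB

4.15 dB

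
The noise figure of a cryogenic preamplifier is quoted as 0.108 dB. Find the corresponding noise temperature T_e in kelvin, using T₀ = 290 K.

F = 10^(0.108/10) = 1.02518
T_e = (F − 1)·T₀ = (1.02518 − 1) × 290 = 7.30 K

7.30 K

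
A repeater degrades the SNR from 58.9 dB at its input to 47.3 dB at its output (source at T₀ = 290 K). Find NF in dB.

NF (dB) = SNR_in(dB) − SNR_out(dB) when the source is at T₀
NF = 58.9 − 47.3 = 11.6 dB

11.6 dB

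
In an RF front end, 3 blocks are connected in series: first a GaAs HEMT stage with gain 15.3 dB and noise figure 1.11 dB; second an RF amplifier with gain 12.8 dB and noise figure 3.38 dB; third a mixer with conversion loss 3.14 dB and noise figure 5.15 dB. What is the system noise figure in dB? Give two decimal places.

Convert to linear (a loss of L dB is a gain of −L dB): F_i = 10^(NF_i/10), G_i = 10^(G_i,dB/10)
  Stage 1: F_1 = 10^(1.11/10) = 1.291, G_1 = 10^(15.3/10) = 33.88
  Stage 2: F_2 = 10^(3.38/10) = 2.178, G_2 = 10^(12.8/10) = 19.05
  Stage 3: F_3 = 10^(5.15/10) = 3.273, G_3 = 10^(−3.14/10) = 0.4853
Friis cascade:
  F = 1.291 + (2.178 − 1)/33.88 + (3.273 − 1)/645.7 = 1.329
NF = 10 log₁₀(1.329) = 1.24 dB

1.24 dB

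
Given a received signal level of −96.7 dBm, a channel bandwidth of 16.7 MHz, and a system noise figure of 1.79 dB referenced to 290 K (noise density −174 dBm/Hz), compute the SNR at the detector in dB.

3.3 dB

Noise floor: N = −174 + 10 log₁₀(B) + NF
10 log₁₀(1.67×10⁷) = 72.23 dB
N = −174 + 72.23 + 1.79 = −99.98 dBm
SNR = P_sig − N = −96.7 − (−99.98) = 3.28 dB → 3.3 dB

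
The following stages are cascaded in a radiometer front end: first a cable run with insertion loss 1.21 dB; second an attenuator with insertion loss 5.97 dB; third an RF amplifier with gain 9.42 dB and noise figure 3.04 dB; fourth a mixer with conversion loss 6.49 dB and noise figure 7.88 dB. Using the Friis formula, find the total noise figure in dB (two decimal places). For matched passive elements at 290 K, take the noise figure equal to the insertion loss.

Convert to linear (a loss of L dB is a gain of −L dB): F_i = 10^(NF_i/10), G_i = 10^(G_i,dB/10)
  Stage 1: F_1 = 10^(1.21/10) = 1.321, G_1 = 10^(−1.21/10) = 0.7568
  Stage 2: F_2 = 10^(5.97/10) = 3.954, G_2 = 10^(−5.97/10) = 0.2529
  Stage 3: F_3 = 10^(3.04/10) = 2.014, G_3 = 10^(9.42/10) = 8.750
  Stage 4: F_4 = 10^(7.88/10) = 6.138, G_4 = 10^(−6.49/10) = 0.2244
Friis cascade:
  F = 1.321 + (3.954 − 1)/0.7568 + (2.014 − 1)/0.1914 + (6.138 − 1)/1.675 = 13.59
NF = 10 log₁₀(13.59) = 11.33 dB

11.33 dB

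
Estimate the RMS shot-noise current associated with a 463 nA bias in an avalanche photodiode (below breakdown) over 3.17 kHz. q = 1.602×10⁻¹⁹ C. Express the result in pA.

I_n = √(2qI·B)
2qI·B = 2 × 1.602×10⁻¹⁹ × 4.63×10⁻⁷ × 3.17×10³ = 4.70×10⁻²² A²
I_n = √(4.70×10⁻²²) = 2.17×10⁻¹¹ A = 21.7 pA

21.7 pA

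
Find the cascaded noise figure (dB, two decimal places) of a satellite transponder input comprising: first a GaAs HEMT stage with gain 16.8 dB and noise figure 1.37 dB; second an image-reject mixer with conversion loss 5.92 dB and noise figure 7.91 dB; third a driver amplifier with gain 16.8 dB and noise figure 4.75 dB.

2.15 dB

Convert to linear (a loss of L dB is a gain of −L dB): F_i = 10^(NF_i/10), G_i = 10^(G_i,dB/10)
  Stage 1: F_1 = 10^(1.37/10) = 1.371, G_1 = 10^(16.8/10) = 47.86
  Stage 2: F_2 = 10^(7.91/10) = 6.180, G_2 = 10^(−5.92/10) = 0.2559
  Stage 3: F_3 = 10^(4.75/10) = 2.985, G_3 = 10^(16.8/10) = 47.86
Friis cascade:
  F = 1.371 + (6.180 − 1)/47.86 + (2.985 − 1)/12.25 = 1.641
NF = 10 log₁₀(1.641) = 2.15 dB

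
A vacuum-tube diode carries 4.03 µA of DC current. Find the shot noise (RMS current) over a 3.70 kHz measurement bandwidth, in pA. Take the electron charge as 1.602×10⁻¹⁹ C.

I_n = √(2qI·B)
2qI·B = 2 × 1.602×10⁻¹⁹ × 4.03×10⁻⁶ × 3.70×10³ = 4.78×10⁻²¹ A²
I_n = √(4.78×10⁻²¹) = 6.91×10⁻¹¹ A = 69.1 pA

69.1 pA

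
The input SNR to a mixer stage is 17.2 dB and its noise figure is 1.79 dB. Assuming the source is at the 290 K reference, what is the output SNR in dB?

By definition F = SNR_in/SNR_out, so in dB: SNR_out = SNR_in − NF
SNR_out = 17.2 − 1.79 = 15.41 dB

15.41 dB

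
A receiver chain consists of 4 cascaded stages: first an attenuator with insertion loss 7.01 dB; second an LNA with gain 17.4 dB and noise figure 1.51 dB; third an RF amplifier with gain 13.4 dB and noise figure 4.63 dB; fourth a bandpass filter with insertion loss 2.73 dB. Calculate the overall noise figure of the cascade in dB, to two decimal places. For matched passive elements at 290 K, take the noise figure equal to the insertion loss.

8.63 dB

Convert to linear (a loss of L dB is a gain of −L dB): F_i = 10^(NF_i/10), G_i = 10^(G_i,dB/10)
  Stage 1: F_1 = 10^(7.01/10) = 5.023, G_1 = 10^(−7.01/10) = 0.1991
  Stage 2: F_2 = 10^(1.51/10) = 1.416, G_2 = 10^(17.4/10) = 54.95
  Stage 3: F_3 = 10^(4.63/10) = 2.904, G_3 = 10^(13.4/10) = 21.88
  Stage 4: F_4 = 10^(2.73/10) = 1.875, G_4 = 10^(−2.73/10) = 0.5333
Friis cascade:
  F = 5.023 + (1.416 − 1)/0.1991 + (2.904 − 1)/10.94 + (1.875 − 1)/239.3 = 7.290
NF = 10 log₁₀(7.290) = 8.63 dB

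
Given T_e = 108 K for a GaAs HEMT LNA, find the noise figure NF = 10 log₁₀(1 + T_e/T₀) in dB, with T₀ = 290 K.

1.37 dB

F = 1 + T_e/T₀ = 1 + 108/290 = 1.37241
NF = 10 log₁₀(1.37241) = 1.37 dB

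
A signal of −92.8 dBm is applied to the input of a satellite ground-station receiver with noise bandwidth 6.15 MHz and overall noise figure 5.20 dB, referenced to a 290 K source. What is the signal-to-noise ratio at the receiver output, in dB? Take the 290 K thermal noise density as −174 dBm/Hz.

Noise floor: N = −174 + 10 log₁₀(B) + NF
10 log₁₀(6.15×10⁶) = 67.89 dB
N = −174 + 67.89 + 5.20 = −100.91 dBm
SNR = P_sig − N = −92.8 − (−100.91) = 8.11 dB → 8.1 dB

8.1 dB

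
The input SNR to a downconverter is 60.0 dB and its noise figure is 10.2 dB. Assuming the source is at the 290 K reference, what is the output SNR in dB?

By definition F = SNR_in/SNR_out, so in dB: SNR_out = SNR_in − NF
SNR_out = 60.0 − 10.2 = 49.8 dB

49.8 dB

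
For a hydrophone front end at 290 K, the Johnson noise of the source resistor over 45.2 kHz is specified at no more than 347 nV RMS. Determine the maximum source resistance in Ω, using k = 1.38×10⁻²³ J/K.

166 Ω

Johnson–Nyquist: V_n = √(4kTRB) ⇒ R = V_n² / (4kTB)
4kTB = 4 × 1.38×10⁻²³ × 290 × 4.52×10⁴ = 7.24×10⁻¹⁶
R = (3.47×10⁻⁷)² / 7.24×10⁻¹⁶ = 1.66×10² Ω = 166 Ω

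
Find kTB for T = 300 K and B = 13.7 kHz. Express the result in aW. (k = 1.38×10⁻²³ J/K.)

56.7 aW

P_n = kTB = 1.38×10⁻²³ × 300 × 1.37×10⁴ = 5.67×10⁻¹⁷ W = 56.7 aW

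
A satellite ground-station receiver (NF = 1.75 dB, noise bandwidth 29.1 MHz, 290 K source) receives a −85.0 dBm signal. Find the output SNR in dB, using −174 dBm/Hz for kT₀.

Noise floor: N = −174 + 10 log₁₀(B) + NF
10 log₁₀(2.91×10⁷) = 74.64 dB
N = −174 + 74.64 + 1.75 = −97.61 dBm
SNR = P_sig − N = −85.0 − (−97.61) = 12.61 dB → 12.6 dB

12.6 dB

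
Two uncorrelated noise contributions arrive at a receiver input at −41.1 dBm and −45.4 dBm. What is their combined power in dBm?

Convert to linear, add, convert back:
P₁ = 7.76×10⁻⁸ W, P₂ = 2.88×10⁻⁸ W
P_tot = 1.06×10⁻⁷ W → 10 log₁₀(P_tot / 10⁻³) = −39.7 dBm

−39.7 dBm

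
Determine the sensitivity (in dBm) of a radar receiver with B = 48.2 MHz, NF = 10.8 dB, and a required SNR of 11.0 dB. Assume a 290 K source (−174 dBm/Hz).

−75.4 dBm

Sensitivity = −174 + 10 log₁₀(B) + NF + SNR_min
= −174 + 76.83 + 10.8 + 11.0
= −75.37 dBm → −75.4 dBm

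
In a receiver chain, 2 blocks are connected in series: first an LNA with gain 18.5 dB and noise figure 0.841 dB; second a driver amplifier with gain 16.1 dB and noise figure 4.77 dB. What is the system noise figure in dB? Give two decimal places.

Convert to linear (a loss of L dB is a gain of −L dB): F_i = 10^(NF_i/10), G_i = 10^(G_i,dB/10)
  Stage 1: F_1 = 10^(0.841/10) = 1.214, G_1 = 10^(18.5/10) = 70.79
  Stage 2: F_2 = 10^(4.77/10) = 2.999, G_2 = 10^(16.1/10) = 40.74
Friis cascade:
  F = 1.214 + (2.999 − 1)/70.79 = 1.242
NF = 10 log₁₀(1.242) = 0.94 dB

0.94 dB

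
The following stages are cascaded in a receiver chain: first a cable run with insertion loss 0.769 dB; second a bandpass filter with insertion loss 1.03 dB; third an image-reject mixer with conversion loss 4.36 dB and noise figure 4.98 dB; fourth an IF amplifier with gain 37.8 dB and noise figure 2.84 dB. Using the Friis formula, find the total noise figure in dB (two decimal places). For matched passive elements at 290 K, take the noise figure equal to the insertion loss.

9.33 dB

Convert to linear (a loss of L dB is a gain of −L dB): F_i = 10^(NF_i/10), G_i = 10^(G_i,dB/10)
  Stage 1: F_1 = 10^(0.769/10) = 1.194, G_1 = 10^(−0.769/10) = 0.8377
  Stage 2: F_2 = 10^(1.03/10) = 1.268, G_2 = 10^(−1.03/10) = 0.7889
  Stage 3: F_3 = 10^(4.98/10) = 3.148, G_3 = 10^(−4.36/10) = 0.3664
  Stage 4: F_4 = 10^(2.84/10) = 1.923, G_4 = 10^(37.8/10) = 6026
Friis cascade:
  F = 1.194 + (1.268 − 1)/0.8377 + (3.148 − 1)/0.6608 + (1.923 − 1)/0.2422 = 8.575
NF = 10 log₁₀(8.575) = 9.33 dB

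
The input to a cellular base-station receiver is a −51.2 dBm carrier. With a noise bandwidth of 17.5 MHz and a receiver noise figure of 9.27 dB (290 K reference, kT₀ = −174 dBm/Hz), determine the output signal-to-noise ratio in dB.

Noise floor: N = −174 + 10 log₁₀(B) + NF
10 log₁₀(1.75×10⁷) = 72.43 dB
N = −174 + 72.43 + 9.27 = −92.30 dBm
SNR = P_sig − N = −51.2 − (−92.30) = 41.10 dB → 41.1 dB

41.1 dB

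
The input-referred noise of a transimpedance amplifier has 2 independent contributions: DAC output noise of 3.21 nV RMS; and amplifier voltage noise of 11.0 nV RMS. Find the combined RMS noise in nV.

11.5 nV

Uncorrelated sources add in power (mean-square): V_tot = √(ΣV_i²)
V_tot = √[(3.21×10⁻⁹)² + (1.10×10⁻⁸)²] = 1.15×10⁻⁸ V = 11.5 nV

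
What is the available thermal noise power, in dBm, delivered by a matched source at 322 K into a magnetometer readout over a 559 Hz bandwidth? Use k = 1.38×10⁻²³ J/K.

P_n = kTB = 1.38×10⁻²³ × 322 × 5.59×10² = 2.48×10⁻¹⁸ W
In dBm: 10 log₁₀(2.48×10⁻¹⁸ / 10⁻³) = −146.0 dBm

−146.0 dBm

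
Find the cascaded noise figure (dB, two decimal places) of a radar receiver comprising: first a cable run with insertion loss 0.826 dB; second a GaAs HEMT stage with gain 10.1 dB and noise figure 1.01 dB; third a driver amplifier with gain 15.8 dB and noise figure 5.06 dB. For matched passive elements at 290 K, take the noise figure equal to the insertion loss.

Convert to linear (a loss of L dB is a gain of −L dB): F_i = 10^(NF_i/10), G_i = 10^(G_i,dB/10)
  Stage 1: F_1 = 10^(0.826/10) = 1.209, G_1 = 10^(−0.826/10) = 0.8268
  Stage 2: F_2 = 10^(1.01/10) = 1.262, G_2 = 10^(10.1/10) = 10.23
  Stage 3: F_3 = 10^(5.06/10) = 3.206, G_3 = 10^(15.8/10) = 38.02
Friis cascade:
  F = 1.209 + (1.262 − 1)/0.8268 + (3.206 − 1)/8.461 = 1.787
NF = 10 log₁₀(1.787) = 2.52 dB

2.52 dB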